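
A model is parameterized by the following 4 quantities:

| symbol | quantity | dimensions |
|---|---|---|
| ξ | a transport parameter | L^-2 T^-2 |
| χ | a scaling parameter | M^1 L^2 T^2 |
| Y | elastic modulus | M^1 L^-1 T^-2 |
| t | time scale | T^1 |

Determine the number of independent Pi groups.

There are 4 variables and 3 base dimensions (M, L, T).
The dimension matrix has rank 3.
Independent dimensionless groups: 4 − 3 = 1.

1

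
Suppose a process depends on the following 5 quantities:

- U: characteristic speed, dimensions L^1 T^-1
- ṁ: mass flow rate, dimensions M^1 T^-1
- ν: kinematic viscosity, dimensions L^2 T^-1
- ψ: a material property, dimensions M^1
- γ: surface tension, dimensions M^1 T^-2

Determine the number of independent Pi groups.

2

There are 5 variables and 3 base dimensions (M, L, T).
The dimension matrix has rank 3.
Independent dimensionless groups: 5 − 3 = 2.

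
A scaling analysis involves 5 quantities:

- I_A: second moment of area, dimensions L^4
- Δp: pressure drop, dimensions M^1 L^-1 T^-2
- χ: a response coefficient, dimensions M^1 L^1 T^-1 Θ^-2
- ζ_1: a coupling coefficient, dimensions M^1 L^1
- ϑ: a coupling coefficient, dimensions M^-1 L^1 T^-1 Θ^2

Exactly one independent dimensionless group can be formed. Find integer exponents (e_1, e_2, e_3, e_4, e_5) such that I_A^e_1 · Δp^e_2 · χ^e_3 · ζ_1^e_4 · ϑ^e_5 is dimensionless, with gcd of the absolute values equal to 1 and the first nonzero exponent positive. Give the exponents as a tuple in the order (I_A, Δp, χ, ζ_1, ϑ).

M: e_1·(0) + e_2·(1) + e_3·(1) + e_4·(1) + e_5·(-1) = 0
L: e_1·(4) + e_2·(-1) + e_3·(1) + e_4·(1) + e_5·(1) = 0
T: e_1·(0) + e_2·(-2) + e_3·(-1) + e_4·(0) + e_5·(-1) = 0
Θ: e_1·(0) + e_2·(0) + e_3·(-2) + e_4·(0) + e_5·(2) = 0
Solving this homogeneous linear system for the smallest-integer solution (first nonzero entry positive) gives (1, 1, -1, -1, -1).

(1, 1, -1, -1, -1)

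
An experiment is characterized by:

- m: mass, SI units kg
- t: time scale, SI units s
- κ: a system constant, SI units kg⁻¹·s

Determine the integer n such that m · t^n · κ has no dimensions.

-1

Balance the T exponent: (1)·n from t, plus (0) + (1) = 1 from the rest, must sum to zero.
n + 1 = 0, so n = -1.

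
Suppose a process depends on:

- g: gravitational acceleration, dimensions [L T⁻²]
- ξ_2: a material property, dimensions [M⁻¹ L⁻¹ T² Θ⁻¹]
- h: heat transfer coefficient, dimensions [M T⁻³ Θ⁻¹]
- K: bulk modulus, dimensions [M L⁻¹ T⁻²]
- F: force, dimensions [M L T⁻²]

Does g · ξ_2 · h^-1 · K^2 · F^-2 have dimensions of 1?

no

Sum the exponent of each base dimension across the product:
  M: [g]_M + [ξ_2]_M − [h]_M + 2·[K]_M − 2·[F]_M = (0) + (-1) − (1) + 2·(1) − 2·(1) = -2
  L: [g]_L + [ξ_2]_L − [h]_L + 2·[K]_L − 2·[F]_L = (1) + (-1) − (0) + 2·(-1) − 2·(1) = -4
  T: [g]_T + [ξ_2]_T − [h]_T + 2·[K]_T − 2·[F]_T = (-2) + (2) − (-3) + 2·(-2) − 2·(-2) = 3
  Θ: [g]_Θ + [ξ_2]_Θ − [h]_Θ + 2·[K]_Θ − 2·[F]_Θ = (0) + (-1) − (-1) + 2·(0) − 2·(0) = 0
Net dimensions [M⁻² L⁻⁴ T³] ≠ [1] — not dimensionless.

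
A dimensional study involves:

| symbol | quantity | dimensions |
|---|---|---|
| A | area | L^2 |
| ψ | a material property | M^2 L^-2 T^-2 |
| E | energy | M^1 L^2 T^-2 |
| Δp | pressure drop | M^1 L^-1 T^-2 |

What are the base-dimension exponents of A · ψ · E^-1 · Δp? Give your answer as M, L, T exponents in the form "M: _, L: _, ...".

M: 2, L: -3, T: -2

Collect each base-dimension exponent across the product:
  M: (0) + (2) − (1) + (1) = 2
  L: (2) + (-2) − (2) + (-1) = -3
  T: (0) + (-2) − (-2) + (-2) = -2
So the dimensions are [M² L⁻³ T⁻²].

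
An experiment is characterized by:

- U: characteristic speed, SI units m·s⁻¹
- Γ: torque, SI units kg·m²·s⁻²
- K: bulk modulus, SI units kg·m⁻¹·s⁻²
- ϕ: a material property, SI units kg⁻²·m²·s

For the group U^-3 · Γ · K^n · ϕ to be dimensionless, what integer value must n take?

1

Balance the M exponent: (1)·n from K, plus −3·(0) + (1) + (-2) = -1 from the rest, must sum to zero.
n − 1 = 0, so n = 1.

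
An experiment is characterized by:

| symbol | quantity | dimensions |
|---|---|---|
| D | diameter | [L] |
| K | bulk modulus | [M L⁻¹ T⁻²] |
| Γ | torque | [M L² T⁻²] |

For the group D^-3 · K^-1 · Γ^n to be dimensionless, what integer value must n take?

1

Balance the M exponent: (1)·n from Γ, plus −3·(0) − (1) = -1 from the rest, must sum to zero.
n − 1 = 0, so n = 1.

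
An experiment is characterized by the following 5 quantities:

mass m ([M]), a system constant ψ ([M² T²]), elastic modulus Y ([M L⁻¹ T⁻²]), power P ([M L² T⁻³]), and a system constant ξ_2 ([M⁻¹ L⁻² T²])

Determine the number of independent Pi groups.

There are 5 variables and 3 base dimensions (M, L, T).
The dimension matrix has rank 3.
Independent dimensionless groups: 5 − 3 = 2.

2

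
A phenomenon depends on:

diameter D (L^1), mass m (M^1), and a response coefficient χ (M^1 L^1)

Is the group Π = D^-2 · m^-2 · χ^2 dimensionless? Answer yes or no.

yes

Sum the exponent of each base dimension across the product:
  M: −2·[D]_M − 2·[m]_M + 2·[χ]_M = −2·(0) − 2·(1) + 2·(1) = 0
  L: −2·[D]_L − 2·[m]_L + 2·[χ]_L = −2·(1) − 2·(0) + 2·(1) = 0
  T: −2·[D]_T − 2·[m]_T + 2·[χ]_T = −2·(0) − 2·(0) + 2·(0) = 0
  Θ: −2·[D]_Θ − 2·[m]_Θ + 2·[χ]_Θ = −2·(0) − 2·(0) + 2·(0) = 0
All base exponents vanish — dimensionless.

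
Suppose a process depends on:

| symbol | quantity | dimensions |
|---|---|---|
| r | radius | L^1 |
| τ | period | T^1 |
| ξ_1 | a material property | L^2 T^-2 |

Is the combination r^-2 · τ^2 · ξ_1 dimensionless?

yes

Sum the exponent of each base dimension across the product:
  L: −2·[r]_L + 2·[τ]_L + [ξ_1]_L = −2·(1) + 2·(0) + (2) = 0
  T: −2·[r]_T + 2·[τ]_T + [ξ_1]_T = −2·(0) + 2·(1) + (-2) = 0
All base exponents vanish — dimensionless.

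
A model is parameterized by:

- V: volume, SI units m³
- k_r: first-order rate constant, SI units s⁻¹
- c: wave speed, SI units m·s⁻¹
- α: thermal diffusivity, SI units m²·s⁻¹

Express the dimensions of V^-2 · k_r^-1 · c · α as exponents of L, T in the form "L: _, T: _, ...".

Collect each base-dimension exponent across the product:
  L: −2·(3) − (0) + (1) + (2) = -3
  T: −2·(0) − (-1) + (-1) + (-1) = -1
So the dimensions are [L⁻³ T⁻¹].

L: -3, T: -1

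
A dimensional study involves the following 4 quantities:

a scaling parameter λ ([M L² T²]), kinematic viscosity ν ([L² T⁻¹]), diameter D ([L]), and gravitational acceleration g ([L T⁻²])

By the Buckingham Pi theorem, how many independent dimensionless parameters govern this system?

1

There are 4 variables and 3 base dimensions (M, L, T).
The dimension matrix has rank 3.
Independent dimensionless groups: 4 − 3 = 1.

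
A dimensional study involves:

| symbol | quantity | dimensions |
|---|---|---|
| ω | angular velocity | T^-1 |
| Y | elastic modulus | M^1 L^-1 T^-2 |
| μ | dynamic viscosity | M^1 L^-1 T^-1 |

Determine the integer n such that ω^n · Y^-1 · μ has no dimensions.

1

Balance the T exponent: (-1)·n from ω, plus −(-2) + (-1) = 1 from the rest, must sum to zero.
−n + 1 = 0, so n = 1.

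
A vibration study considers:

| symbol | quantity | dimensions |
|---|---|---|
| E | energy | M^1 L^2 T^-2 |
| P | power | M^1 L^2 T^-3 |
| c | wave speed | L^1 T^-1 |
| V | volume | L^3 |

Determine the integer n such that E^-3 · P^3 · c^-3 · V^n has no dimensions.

Balance the L exponent: (3)·n from V, plus −3·(2) + 3·(2) − 3·(1) = -3 from the rest, must sum to zero.
3n − 3 = 0, so n = 1.

1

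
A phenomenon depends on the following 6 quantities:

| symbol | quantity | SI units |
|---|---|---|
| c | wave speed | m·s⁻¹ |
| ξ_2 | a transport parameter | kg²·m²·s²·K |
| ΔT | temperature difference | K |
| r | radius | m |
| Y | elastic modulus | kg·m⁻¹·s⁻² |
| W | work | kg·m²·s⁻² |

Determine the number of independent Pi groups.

There are 6 variables and 4 base dimensions (M, L, T, Θ).
The dimension matrix has rank 4.
Independent dimensionless groups: 6 − 4 = 2.

2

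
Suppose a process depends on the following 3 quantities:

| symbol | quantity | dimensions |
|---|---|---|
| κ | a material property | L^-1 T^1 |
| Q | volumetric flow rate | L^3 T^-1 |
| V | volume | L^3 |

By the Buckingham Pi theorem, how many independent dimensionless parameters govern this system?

1

There are 3 variables and 2 base dimensions (L, T).
The dimension matrix has rank 2.
Independent dimensionless groups: 3 − 2 = 1.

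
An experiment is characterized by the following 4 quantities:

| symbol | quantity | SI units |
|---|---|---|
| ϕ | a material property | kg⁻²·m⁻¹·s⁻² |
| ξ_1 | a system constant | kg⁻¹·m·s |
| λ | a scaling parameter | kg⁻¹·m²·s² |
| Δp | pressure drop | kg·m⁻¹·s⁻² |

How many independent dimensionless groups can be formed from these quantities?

There are 4 variables and 3 base dimensions (M, L, T).
The dimension matrix has rank 3.
Independent dimensionless groups: 4 − 3 = 1.

1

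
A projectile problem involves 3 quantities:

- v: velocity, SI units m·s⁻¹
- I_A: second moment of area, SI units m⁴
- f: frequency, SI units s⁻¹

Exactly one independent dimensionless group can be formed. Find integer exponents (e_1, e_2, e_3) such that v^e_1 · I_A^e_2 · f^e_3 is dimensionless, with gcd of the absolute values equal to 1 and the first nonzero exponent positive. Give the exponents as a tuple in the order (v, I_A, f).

L: e_1·(1) + e_2·(4) + e_3·(0) = 0
T: e_1·(-1) + e_2·(0) + e_3·(-1) = 0
Solving this homogeneous linear system for the smallest-integer solution (first nonzero entry positive) gives (4, -1, -4).

(4, -1, -4)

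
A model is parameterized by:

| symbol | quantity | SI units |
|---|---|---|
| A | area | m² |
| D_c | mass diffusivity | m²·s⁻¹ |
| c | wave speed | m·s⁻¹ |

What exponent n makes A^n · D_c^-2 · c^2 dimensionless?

Balance the L exponent: (2)·n from A, plus −2·(2) + 2·(1) = -2 from the rest, must sum to zero.
2n − 2 = 0, so n = 1.

1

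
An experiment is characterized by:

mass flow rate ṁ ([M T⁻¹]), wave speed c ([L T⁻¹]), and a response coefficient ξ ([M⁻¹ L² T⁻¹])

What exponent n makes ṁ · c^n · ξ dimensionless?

Balance the L exponent: (1)·n from c, plus (0) + (2) = 2 from the rest, must sum to zero.
n + 2 = 0, so n = -2.

-2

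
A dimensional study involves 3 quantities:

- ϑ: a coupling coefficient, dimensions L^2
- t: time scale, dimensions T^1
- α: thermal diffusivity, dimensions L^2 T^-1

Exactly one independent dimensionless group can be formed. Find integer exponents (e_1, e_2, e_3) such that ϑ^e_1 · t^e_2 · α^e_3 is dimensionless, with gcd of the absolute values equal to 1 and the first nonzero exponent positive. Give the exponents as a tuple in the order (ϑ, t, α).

L: e_1·(2) + e_2·(0) + e_3·(2) = 0
T: e_1·(0) + e_2·(1) + e_3·(-1) = 0
Solving this homogeneous linear system for the smallest-integer solution (first nonzero entry positive) gives (1, -1, -1).

(1, -1, -1)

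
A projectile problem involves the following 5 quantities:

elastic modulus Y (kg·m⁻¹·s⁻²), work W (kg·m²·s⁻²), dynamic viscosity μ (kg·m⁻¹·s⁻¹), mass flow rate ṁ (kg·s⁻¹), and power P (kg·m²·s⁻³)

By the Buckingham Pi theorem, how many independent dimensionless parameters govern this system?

There are 5 variables and 3 base dimensions (M, L, T).
The dimension matrix has rank 3.
Independent dimensionless groups: 5 − 3 = 2.

2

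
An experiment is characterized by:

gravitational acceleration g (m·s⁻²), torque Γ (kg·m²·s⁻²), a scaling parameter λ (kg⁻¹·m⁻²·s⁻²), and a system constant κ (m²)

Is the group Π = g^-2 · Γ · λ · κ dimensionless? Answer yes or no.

yes

Sum the exponent of each base dimension across the product:
  M: −2·[g]_M + [Γ]_M + [λ]_M + [κ]_M = −2·(0) + (1) + (-1) + (0) = 0
  L: −2·[g]_L + [Γ]_L + [λ]_L + [κ]_L = −2·(1) + (2) + (-2) + (2) = 0
  T: −2·[g]_T + [Γ]_T + [λ]_T + [κ]_T = −2·(-2) + (-2) + (-2) + (0) = 0
All base exponents vanish — dimensionless.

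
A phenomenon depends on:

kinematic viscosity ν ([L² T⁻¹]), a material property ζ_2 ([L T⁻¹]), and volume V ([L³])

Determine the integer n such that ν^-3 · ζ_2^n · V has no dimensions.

Balance the L exponent: (1)·n from ζ_2, plus −3·(2) + (3) = -3 from the rest, must sum to zero.
n − 3 = 0, so n = 3.

3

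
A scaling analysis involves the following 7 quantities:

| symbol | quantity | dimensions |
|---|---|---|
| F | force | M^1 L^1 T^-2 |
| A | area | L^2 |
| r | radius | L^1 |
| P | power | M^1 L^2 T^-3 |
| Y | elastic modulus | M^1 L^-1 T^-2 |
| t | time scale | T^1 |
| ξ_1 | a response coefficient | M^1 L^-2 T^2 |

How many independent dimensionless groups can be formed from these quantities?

There are 7 variables and 3 base dimensions (M, L, T).
The dimension matrix has rank 3.
Independent dimensionless groups: 7 − 3 = 4.

4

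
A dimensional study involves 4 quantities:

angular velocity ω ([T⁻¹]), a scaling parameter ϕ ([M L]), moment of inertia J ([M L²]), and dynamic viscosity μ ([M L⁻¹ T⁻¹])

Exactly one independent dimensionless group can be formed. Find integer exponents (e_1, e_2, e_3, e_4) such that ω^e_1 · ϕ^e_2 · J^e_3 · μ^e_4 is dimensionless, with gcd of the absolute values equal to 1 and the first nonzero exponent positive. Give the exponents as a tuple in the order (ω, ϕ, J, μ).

(1, 3, -2, -1)

M: e_1·(0) + e_2·(1) + e_3·(1) + e_4·(1) = 0
L: e_1·(0) + e_2·(1) + e_3·(2) + e_4·(-1) = 0
T: e_1·(-1) + e_2·(0) + e_3·(0) + e_4·(-1) = 0
Solving this homogeneous linear system for the smallest-integer solution (first nonzero entry positive) gives (1, 3, -2, -1).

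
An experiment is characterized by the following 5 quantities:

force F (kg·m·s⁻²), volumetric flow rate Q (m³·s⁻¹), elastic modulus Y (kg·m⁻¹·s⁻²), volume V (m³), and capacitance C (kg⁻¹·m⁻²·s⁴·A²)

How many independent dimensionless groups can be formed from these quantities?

1

There are 5 variables and 4 base dimensions (M, L, T, I).
The dimension matrix has rank 4.
Independent dimensionless groups: 5 − 4 = 1.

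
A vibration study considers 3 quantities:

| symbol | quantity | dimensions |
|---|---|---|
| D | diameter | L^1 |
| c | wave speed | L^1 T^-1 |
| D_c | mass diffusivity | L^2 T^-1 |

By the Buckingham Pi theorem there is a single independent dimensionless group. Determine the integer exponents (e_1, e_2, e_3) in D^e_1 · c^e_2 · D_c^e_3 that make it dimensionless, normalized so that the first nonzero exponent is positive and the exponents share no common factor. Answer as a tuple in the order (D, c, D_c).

L: e_1·(1) + e_2·(1) + e_3·(2) = 0
T: e_1·(0) + e_2·(-1) + e_3·(-1) = 0
Solving this homogeneous linear system for the smallest-integer solution (first nonzero entry positive) gives (1, 1, -1).

(1, 1, -1)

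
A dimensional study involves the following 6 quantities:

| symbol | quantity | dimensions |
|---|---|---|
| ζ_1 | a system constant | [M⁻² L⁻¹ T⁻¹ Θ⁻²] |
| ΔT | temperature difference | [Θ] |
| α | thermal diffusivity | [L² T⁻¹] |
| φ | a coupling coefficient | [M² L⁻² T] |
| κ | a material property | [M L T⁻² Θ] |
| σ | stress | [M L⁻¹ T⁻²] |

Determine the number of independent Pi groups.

There are 6 variables and 4 base dimensions (M, L, T, Θ).
The dimension matrix has rank 4.
Independent dimensionless groups: 6 − 4 = 2.

2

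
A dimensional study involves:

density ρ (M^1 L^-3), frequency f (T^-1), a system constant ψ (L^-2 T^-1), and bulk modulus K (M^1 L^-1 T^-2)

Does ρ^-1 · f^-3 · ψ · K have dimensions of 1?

Sum the exponent of each base dimension across the product:
  M: −[ρ]_M − 3·[f]_M + [ψ]_M + [K]_M = −(1) − 3·(0) + (0) + (1) = 0
  L: −[ρ]_L − 3·[f]_L + [ψ]_L + [K]_L = −(-3) − 3·(0) + (-2) + (-1) = 0
  T: −[ρ]_T − 3·[f]_T + [ψ]_T + [K]_T = −(0) − 3·(-1) + (-1) + (-2) = 0
All base exponents vanish — dimensionless.

yes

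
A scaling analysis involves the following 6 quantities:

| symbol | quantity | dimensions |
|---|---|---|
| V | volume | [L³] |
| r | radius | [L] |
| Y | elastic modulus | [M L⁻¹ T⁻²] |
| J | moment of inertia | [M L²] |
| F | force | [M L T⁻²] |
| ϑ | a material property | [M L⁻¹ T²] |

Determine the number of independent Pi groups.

3

There are 6 variables and 3 base dimensions (M, L, T).
The dimension matrix has rank 3.
Independent dimensionless groups: 6 − 3 = 3.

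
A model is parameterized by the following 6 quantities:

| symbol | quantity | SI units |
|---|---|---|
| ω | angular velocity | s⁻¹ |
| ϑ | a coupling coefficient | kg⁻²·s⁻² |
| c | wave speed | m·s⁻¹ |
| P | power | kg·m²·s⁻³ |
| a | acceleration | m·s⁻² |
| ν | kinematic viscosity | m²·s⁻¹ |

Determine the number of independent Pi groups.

3

There are 6 variables and 3 base dimensions (M, L, T).
The dimension matrix has rank 3.
Independent dimensionless groups: 6 − 3 = 3.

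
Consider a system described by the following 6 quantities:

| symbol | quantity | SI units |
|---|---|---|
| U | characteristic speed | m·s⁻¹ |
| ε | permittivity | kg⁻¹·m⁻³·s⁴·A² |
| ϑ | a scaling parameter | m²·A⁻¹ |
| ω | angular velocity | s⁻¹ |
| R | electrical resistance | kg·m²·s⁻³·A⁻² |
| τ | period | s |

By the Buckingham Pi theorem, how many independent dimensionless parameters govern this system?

There are 6 variables and 4 base dimensions (M, L, T, I).
The dimension matrix has rank 4.
Independent dimensionless groups: 6 − 4 = 2.

2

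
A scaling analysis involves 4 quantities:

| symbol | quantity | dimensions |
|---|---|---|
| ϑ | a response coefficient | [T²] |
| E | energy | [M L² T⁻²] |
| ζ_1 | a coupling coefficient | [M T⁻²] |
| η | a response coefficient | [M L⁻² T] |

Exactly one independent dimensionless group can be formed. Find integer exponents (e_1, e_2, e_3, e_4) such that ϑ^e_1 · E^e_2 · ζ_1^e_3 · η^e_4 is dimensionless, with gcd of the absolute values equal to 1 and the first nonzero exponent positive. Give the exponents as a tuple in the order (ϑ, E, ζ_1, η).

M: e_1·(0) + e_2·(1) + e_3·(1) + e_4·(1) = 0
L: e_1·(0) + e_2·(2) + e_3·(0) + e_4·(-2) = 0
T: e_1·(2) + e_2·(-2) + e_3·(-2) + e_4·(1) = 0
Solving this homogeneous linear system for the smallest-integer solution (first nonzero entry positive) gives (3, -2, 4, -2).

(3, -2, 4, -2)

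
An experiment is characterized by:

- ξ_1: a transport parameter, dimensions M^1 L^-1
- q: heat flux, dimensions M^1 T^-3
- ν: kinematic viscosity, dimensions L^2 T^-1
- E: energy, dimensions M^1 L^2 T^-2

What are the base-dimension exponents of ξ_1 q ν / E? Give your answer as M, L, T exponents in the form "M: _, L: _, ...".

Collect each base-dimension exponent across the product:
  M: (1) + (1) + (0) − (1) = 1
  L: (-1) + (0) + (2) − (2) = -1
  T: (0) + (-3) + (-1) − (-2) = -2
So the dimensions are [M L⁻¹ T⁻²].

M: 1, L: -1, T: -2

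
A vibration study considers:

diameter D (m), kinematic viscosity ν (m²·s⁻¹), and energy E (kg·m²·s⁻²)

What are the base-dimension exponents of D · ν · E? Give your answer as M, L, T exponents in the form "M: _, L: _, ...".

Collect each base-dimension exponent across the product:
  M: (0) + (0) + (1) = 1
  L: (1) + (2) + (2) = 5
  T: (0) + (-1) + (-2) = -3
So the dimensions are [M L⁵ T⁻³].

M: 1, L: 5, T: -3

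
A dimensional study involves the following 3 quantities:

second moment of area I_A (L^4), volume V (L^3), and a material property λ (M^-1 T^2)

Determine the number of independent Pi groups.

1

There are 3 variables and 3 base dimensions (M, L, T).
The dimension matrix has rank 2 (less than 3: the dimension vectors are linearly dependent).
Independent dimensionless groups: 3 − 2 = 1.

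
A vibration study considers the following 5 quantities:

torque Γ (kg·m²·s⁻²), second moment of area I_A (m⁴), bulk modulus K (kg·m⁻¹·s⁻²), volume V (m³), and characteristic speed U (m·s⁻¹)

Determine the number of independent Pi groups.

2

There are 5 variables and 3 base dimensions (M, L, T).
The dimension matrix has rank 3.
Independent dimensionless groups: 5 − 3 = 2.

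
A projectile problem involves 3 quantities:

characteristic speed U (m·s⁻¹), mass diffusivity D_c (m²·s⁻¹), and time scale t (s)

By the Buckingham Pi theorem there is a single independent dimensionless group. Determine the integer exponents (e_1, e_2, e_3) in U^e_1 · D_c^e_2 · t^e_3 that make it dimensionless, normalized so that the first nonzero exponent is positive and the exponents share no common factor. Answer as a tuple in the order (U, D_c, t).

L: e_1·(1) + e_2·(2) + e_3·(0) = 0
T: e_1·(-1) + e_2·(-1) + e_3·(1) = 0
Solving this homogeneous linear system for the smallest-integer solution (first nonzero entry positive) gives (2, -1, 1).

(2, -1, 1)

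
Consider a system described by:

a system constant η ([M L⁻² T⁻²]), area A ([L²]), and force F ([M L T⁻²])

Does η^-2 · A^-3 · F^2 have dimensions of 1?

Sum the exponent of each base dimension across the product:
  M: −2·[η]_M − 3·[A]_M + 2·[F]_M = −2·(1) − 3·(0) + 2·(1) = 0
  L: −2·[η]_L − 3·[A]_L + 2·[F]_L = −2·(-2) − 3·(2) + 2·(1) = 0
  T: −2·[η]_T − 3·[A]_T + 2·[F]_T = −2·(-2) − 3·(0) + 2·(-2) = 0
  N: −2·[η]_N − 3·[A]_N + 2·[F]_N = −2·(0) − 3·(0) + 2·(0) = 0
All base exponents vanish — dimensionless.

yes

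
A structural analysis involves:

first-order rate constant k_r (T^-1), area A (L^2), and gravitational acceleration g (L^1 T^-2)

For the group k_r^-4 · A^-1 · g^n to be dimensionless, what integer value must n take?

Balance the L exponent: (1)·n from g, plus −4·(0) − (2) = -2 from the rest, must sum to zero.
n − 2 = 0, so n = 2.

2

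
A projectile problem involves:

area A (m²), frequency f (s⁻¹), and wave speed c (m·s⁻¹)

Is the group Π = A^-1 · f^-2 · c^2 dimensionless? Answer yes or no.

yes

Sum the exponent of each base dimension across the product:
  L: −[A]_L − 2·[f]_L + 2·[c]_L = −(2) − 2·(0) + 2·(1) = 0
  T: −[A]_T − 2·[f]_T + 2·[c]_T = −(0) − 2·(-1) + 2·(-1) = 0
All base exponents vanish — dimensionless.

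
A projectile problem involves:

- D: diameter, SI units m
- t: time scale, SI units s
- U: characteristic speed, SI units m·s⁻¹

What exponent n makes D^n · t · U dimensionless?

Balance the L exponent: (1)·n from D, plus (0) + (1) = 1 from the rest, must sum to zero.
n + 1 = 0, so n = -1.

-1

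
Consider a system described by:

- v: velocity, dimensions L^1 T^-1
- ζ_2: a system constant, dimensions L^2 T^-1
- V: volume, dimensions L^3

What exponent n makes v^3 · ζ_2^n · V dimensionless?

-3

Balance the L exponent: (2)·n from ζ_2, plus 3·(1) + (3) = 6 from the rest, must sum to zero.
2n + 6 = 0, so n = -3.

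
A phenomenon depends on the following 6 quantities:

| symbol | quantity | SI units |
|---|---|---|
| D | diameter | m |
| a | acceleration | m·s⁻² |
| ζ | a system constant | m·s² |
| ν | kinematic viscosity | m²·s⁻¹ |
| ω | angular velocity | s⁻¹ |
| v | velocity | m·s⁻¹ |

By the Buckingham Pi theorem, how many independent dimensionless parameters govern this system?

4

There are 6 variables and 2 base dimensions (L, T).
The dimension matrix has rank 2.
Independent dimensionless groups: 6 − 2 = 4.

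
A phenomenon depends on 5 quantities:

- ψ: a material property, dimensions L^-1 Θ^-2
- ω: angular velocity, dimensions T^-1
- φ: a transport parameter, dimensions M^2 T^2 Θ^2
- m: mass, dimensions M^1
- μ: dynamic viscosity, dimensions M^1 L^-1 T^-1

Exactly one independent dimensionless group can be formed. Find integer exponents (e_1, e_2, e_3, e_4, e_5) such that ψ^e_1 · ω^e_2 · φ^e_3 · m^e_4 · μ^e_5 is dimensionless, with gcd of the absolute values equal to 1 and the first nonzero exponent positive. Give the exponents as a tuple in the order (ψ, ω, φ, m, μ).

(1, 3, 1, -1, -1)

M: e_1·(0) + e_2·(0) + e_3·(2) + e_4·(1) + e_5·(1) = 0
L: e_1·(-1) + e_2·(0) + e_3·(0) + e_4·(0) + e_5·(-1) = 0
T: e_1·(0) + e_2·(-1) + e_3·(2) + e_4·(0) + e_5·(-1) = 0
Θ: e_1·(-2) + e_2·(0) + e_3·(2) + e_4·(0) + e_5·(0) = 0
Solving this homogeneous linear system for the smallest-integer solution (first nonzero entry positive) gives (1, 3, 1, -1, -1).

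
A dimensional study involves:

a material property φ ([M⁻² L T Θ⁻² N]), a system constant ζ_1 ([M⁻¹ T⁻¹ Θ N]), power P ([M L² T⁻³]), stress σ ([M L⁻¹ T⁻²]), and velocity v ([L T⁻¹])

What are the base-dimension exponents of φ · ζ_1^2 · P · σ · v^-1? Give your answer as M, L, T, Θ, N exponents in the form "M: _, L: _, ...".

Collect each base-dimension exponent across the product:
  M: (-2) + 2·(-1) + (1) + (1) − (0) = -2
  L: (1) + 2·(0) + (2) + (-1) − (1) = 1
  T: (1) + 2·(-1) + (-3) + (-2) − (-1) = -5
  Θ: (-2) + 2·(1) + (0) + (0) − (0) = 0
  N: (1) + 2·(1) + (0) + (0) − (0) = 3
So the dimensions are [M⁻² L T⁻⁵ N³].

M: -2, L: 1, T: -5, Θ: 0, N: 3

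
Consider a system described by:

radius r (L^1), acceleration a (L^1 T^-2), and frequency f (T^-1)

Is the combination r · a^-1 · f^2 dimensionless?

yes

Sum the exponent of each base dimension across the product:
  L: [r]_L − [a]_L + 2·[f]_L = (1) − (1) + 2·(0) = 0
  T: [r]_T − [a]_T + 2·[f]_T = (0) − (-2) + 2·(-1) = 0
All base exponents vanish — dimensionless.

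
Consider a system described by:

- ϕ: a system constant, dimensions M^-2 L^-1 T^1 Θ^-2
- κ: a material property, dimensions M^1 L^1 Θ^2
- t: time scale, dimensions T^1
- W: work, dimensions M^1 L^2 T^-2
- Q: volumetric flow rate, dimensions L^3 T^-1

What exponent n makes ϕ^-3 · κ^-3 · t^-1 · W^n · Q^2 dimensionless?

Balance the M exponent: (1)·n from W, plus −3·(-2) − 3·(1) − (0) + 2·(0) = 3 from the rest, must sum to zero.
n + 3 = 0, so n = -3.

-3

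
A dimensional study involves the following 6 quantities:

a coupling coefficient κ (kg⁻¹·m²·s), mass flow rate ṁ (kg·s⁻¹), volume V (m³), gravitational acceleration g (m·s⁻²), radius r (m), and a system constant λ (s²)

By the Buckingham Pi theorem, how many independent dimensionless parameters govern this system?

There are 6 variables and 3 base dimensions (M, L, T).
The dimension matrix has rank 3.
Independent dimensionless groups: 6 − 3 = 3.

3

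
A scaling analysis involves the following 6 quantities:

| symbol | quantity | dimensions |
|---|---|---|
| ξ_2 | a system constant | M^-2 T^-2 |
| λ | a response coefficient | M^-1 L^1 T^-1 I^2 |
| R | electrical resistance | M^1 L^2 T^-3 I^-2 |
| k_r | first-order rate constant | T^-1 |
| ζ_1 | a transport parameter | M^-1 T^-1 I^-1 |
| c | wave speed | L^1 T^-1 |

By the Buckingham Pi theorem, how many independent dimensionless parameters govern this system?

There are 6 variables and 4 base dimensions (M, L, T, I).
The dimension matrix has rank 4.
Independent dimensionless groups: 6 − 4 = 2.

2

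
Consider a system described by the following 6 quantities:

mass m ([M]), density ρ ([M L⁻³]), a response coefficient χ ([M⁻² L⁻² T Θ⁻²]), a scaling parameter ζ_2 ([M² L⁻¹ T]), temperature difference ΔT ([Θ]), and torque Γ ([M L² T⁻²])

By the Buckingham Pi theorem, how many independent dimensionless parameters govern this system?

2

There are 6 variables and 4 base dimensions (M, L, T, Θ).
The dimension matrix has rank 4.
Independent dimensionless groups: 6 − 4 = 2.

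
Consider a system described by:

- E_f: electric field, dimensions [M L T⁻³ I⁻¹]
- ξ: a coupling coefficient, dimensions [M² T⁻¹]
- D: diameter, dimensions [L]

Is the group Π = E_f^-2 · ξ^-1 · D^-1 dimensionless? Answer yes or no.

no

Sum the exponent of each base dimension across the product:
  M: −2·[E_f]_M − [ξ]_M − [D]_M = −2·(1) − (2) − (0) = -4
  L: −2·[E_f]_L − [ξ]_L − [D]_L = −2·(1) − (0) − (1) = -3
  T: −2·[E_f]_T − [ξ]_T − [D]_T = −2·(-3) − (-1) − (0) = 7
  I: −2·[E_f]_I − [ξ]_I − [D]_I = −2·(-1) − (0) − (0) = 2
Net dimensions [M⁻⁴ L⁻³ T⁷ I²] ≠ [1] — not dimensionless.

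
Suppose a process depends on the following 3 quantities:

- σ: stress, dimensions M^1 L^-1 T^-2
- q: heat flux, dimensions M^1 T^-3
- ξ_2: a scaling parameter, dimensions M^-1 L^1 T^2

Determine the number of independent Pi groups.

There are 3 variables and 3 base dimensions (M, L, T).
The dimension matrix has rank 2 (less than 3: the dimension vectors are linearly dependent).
Independent dimensionless groups: 3 − 2 = 1.

1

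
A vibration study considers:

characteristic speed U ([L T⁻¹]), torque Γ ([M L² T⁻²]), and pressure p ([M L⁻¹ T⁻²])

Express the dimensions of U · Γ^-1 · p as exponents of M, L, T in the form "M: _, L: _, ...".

M: 0, L: -2, T: -1

Collect each base-dimension exponent across the product:
  M: (0) − (1) + (1) = 0
  L: (1) − (2) + (-1) = -2
  T: (-1) − (-2) + (-2) = -1
So the dimensions are [L⁻² T⁻¹].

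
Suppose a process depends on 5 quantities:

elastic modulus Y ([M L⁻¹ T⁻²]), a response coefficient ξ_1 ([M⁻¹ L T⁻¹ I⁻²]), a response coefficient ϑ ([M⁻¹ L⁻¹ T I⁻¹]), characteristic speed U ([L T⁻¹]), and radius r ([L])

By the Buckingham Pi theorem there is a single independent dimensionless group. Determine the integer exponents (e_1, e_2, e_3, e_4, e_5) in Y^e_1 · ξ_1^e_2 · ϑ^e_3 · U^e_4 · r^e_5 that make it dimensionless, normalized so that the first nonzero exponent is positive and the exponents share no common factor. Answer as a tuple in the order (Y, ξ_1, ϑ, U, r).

M: e_1·(1) + e_2·(-1) + e_3·(-1) + e_4·(0) + e_5·(0) = 0
L: e_1·(-1) + e_2·(1) + e_3·(-1) + e_4·(1) + e_5·(1) = 0
T: e_1·(-2) + e_2·(-1) + e_3·(1) + e_4·(-1) + e_5·(0) = 0
I: e_1·(0) + e_2·(-2) + e_3·(-1) + e_4·(0) + e_5·(0) = 0
Solving this homogeneous linear system for the smallest-integer solution (first nonzero entry positive) gives (1, -1, 2, 1, 3).

(1, -1, 2, 1, 3)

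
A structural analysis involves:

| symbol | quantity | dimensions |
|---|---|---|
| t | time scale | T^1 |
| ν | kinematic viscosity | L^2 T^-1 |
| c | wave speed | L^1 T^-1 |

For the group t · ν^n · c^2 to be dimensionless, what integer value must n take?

Balance the L exponent: (2)·n from ν, plus (0) + 2·(1) = 2 from the rest, must sum to zero.
2n + 2 = 0, so n = -1.

-1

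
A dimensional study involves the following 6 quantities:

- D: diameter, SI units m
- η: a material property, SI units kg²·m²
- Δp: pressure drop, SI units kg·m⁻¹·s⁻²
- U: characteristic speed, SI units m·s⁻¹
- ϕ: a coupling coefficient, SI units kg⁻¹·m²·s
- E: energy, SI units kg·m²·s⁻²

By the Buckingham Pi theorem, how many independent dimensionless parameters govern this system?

3

There are 6 variables and 3 base dimensions (M, L, T).
The dimension matrix has rank 3.
Independent dimensionless groups: 6 − 3 = 3.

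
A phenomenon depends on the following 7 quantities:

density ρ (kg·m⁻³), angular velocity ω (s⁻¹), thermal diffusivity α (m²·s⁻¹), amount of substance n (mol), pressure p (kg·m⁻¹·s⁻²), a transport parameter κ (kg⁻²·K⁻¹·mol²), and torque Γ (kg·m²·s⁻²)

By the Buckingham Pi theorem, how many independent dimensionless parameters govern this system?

There are 7 variables and 5 base dimensions (M, L, T, Θ, N).
The dimension matrix has rank 5.
Independent dimensionless groups: 7 − 5 = 2.

2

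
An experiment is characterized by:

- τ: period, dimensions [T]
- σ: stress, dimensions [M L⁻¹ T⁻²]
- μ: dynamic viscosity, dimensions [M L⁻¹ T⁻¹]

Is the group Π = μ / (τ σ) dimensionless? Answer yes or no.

Sum the exponent of each base dimension across the product:
  M: −[τ]_M − [σ]_M + [μ]_M = −(0) − (1) + (1) = 0
  L: −[τ]_L − [σ]_L + [μ]_L = −(0) − (-1) + (-1) = 0
  T: −[τ]_T − [σ]_T + [μ]_T = −(1) − (-2) + (-1) = 0
  Θ: −[τ]_Θ − [σ]_Θ + [μ]_Θ = −(0) − (0) + (0) = 0
  N: −[τ]_N − [σ]_N + [μ]_N = −(0) − (0) + (0) = 0
All base exponents vanish — dimensionless.

yes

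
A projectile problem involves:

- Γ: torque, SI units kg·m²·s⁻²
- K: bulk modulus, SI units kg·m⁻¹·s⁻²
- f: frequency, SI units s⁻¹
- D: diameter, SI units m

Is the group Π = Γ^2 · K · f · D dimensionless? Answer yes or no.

Sum the exponent of each base dimension across the product:
  M: 2·[Γ]_M + [K]_M + [f]_M + [D]_M = 2·(1) + (1) + (0) + (0) = 3
  L: 2·[Γ]_L + [K]_L + [f]_L + [D]_L = 2·(2) + (-1) + (0) + (1) = 4
  T: 2·[Γ]_T + [K]_T + [f]_T + [D]_T = 2·(-2) + (-2) + (-1) + (0) = -7
Net dimensions [M³ L⁴ T⁻⁷] ≠ [1] — not dimensionless.

no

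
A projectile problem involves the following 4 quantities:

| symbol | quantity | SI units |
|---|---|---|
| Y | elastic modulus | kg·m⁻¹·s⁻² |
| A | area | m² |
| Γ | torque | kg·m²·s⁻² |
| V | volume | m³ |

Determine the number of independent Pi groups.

2

There are 4 variables and 3 base dimensions (M, L, T).
The dimension matrix has rank 2 (less than 3: the dimension vectors are linearly dependent).
Independent dimensionless groups: 4 − 2 = 2.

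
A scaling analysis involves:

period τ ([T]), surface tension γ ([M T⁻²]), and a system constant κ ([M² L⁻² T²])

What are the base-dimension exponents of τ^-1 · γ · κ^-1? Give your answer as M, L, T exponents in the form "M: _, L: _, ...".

M: -1, L: 2, T: -5

Collect each base-dimension exponent across the product:
  M: −(0) + (1) − (2) = -1
  L: −(0) + (0) − (-2) = 2
  T: −(1) + (-2) − (2) = -5
So the dimensions are [M⁻¹ L² T⁻⁵].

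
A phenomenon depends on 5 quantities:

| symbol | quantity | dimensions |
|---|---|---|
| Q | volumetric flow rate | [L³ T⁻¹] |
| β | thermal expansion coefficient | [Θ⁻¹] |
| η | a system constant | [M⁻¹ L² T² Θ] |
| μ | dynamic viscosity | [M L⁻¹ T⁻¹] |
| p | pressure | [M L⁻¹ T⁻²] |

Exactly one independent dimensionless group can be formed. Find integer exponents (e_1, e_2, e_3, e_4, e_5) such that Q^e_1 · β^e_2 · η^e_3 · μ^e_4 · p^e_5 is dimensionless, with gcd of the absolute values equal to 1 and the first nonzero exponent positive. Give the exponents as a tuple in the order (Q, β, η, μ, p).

(1, -3, -3, 1, -4)

M: e_1·(0) + e_2·(0) + e_3·(-1) + e_4·(1) + e_5·(1) = 0
L: e_1·(3) + e_2·(0) + e_3·(2) + e_4·(-1) + e_5·(-1) = 0
T: e_1·(-1) + e_2·(0) + e_3·(2) + e_4·(-1) + e_5·(-2) = 0
Θ: e_1·(0) + e_2·(-1) + e_3·(1) + e_4·(0) + e_5·(0) = 0
Solving this homogeneous linear system for the smallest-integer solution (first nonzero entry positive) gives (1, -3, -3, 1, -4).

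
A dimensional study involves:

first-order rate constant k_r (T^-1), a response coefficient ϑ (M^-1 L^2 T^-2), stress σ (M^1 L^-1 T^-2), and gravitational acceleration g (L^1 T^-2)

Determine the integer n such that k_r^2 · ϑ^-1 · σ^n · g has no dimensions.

Balance the M exponent: (1)·n from σ, plus 2·(0) − (-1) + (0) = 1 from the rest, must sum to zero.
n + 1 = 0, so n = -1.

-1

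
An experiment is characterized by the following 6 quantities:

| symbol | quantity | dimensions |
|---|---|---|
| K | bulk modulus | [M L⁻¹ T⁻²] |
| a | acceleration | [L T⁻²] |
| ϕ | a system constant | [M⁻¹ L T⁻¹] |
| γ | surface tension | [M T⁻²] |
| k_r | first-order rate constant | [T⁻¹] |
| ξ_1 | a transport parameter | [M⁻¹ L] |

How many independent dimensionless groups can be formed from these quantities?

3

There are 6 variables and 3 base dimensions (M, L, T).
The dimension matrix has rank 3.
Independent dimensionless groups: 6 − 3 = 3.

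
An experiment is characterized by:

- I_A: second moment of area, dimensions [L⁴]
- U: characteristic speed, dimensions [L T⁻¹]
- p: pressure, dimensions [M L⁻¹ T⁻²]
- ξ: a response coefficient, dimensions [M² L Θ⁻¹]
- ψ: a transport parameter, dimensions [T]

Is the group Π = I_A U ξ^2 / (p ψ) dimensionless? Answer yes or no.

no

Sum the exponent of each base dimension across the product:
  M: [I_A]_M + [U]_M − [p]_M + 2·[ξ]_M − [ψ]_M = (0) + (0) − (1) + 2·(2) − (0) = 3
  L: [I_A]_L + [U]_L − [p]_L + 2·[ξ]_L − [ψ]_L = (4) + (1) − (-1) + 2·(1) − (0) = 8
  T: [I_A]_T + [U]_T − [p]_T + 2·[ξ]_T − [ψ]_T = (0) + (-1) − (-2) + 2·(0) − (1) = 0
  Θ: [I_A]_Θ + [U]_Θ − [p]_Θ + 2·[ξ]_Θ − [ψ]_Θ = (0) + (0) − (0) + 2·(-1) − (0) = -2
Net dimensions [M³ L⁸ Θ⁻²] ≠ [1] — not dimensionless.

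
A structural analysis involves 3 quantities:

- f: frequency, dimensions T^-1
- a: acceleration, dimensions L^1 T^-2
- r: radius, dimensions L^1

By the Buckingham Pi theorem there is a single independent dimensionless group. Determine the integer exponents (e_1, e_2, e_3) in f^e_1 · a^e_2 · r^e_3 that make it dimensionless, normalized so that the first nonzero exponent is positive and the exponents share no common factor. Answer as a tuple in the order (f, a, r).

L: e_1·(0) + e_2·(1) + e_3·(1) = 0
T: e_1·(-1) + e_2·(-2) + e_3·(0) = 0
Solving this homogeneous linear system for the smallest-integer solution (first nonzero entry positive) gives (2, -1, 1).

(2, -1, 1)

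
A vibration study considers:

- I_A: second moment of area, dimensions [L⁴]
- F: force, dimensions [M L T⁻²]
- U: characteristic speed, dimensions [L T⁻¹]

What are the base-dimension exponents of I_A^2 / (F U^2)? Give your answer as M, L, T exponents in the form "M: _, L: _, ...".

M: -1, L: 5, T: 4

Collect each base-dimension exponent across the product:
  M: 2·(0) − (1) − 2·(0) = -1
  L: 2·(4) − (1) − 2·(1) = 5
  T: 2·(0) − (-2) − 2·(-1) = 4
So the dimensions are [M⁻¹ L⁵ T⁴].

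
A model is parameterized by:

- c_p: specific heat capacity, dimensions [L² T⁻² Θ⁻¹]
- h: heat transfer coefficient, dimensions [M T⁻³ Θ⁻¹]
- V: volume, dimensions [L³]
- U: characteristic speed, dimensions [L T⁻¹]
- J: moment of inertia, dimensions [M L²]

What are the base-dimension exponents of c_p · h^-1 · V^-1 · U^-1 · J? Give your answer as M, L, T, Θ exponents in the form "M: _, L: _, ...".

M: 0, L: 0, T: 2, Θ: 0

Collect each base-dimension exponent across the product:
  M: (0) − (1) − (0) − (0) + (1) = 0
  L: (2) − (0) − (3) − (1) + (2) = 0
  T: (-2) − (-3) − (0) − (-1) + (0) = 2
  Θ: (-1) − (-1) − (0) − (0) + (0) = 0
So the dimensions are [T²].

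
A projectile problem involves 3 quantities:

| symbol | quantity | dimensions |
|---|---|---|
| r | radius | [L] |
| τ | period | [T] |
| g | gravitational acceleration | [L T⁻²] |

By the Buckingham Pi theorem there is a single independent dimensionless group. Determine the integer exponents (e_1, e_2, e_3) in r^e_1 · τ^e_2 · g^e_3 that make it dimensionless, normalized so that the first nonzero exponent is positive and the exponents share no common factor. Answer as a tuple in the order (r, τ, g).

(1, -2, -1)

L: e_1·(1) + e_2·(0) + e_3·(1) = 0
T: e_1·(0) + e_2·(1) + e_3·(-2) = 0
Solving this homogeneous linear system for the smallest-integer solution (first nonzero entry positive) gives (1, -2, -1).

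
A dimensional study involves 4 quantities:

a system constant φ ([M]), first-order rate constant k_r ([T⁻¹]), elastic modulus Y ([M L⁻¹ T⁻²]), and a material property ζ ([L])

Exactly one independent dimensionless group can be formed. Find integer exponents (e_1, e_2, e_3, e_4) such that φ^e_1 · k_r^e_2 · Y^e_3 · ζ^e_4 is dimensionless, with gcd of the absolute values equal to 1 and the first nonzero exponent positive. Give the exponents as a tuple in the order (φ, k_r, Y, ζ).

M: e_1·(1) + e_2·(0) + e_3·(1) + e_4·(0) = 0
L: e_1·(0) + e_2·(0) + e_3·(-1) + e_4·(1) = 0
T: e_1·(0) + e_2·(-1) + e_3·(-2) + e_4·(0) = 0
Solving this homogeneous linear system for the smallest-integer solution (first nonzero entry positive) gives (1, 2, -1, -1).

(1, 2, -1, -1)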